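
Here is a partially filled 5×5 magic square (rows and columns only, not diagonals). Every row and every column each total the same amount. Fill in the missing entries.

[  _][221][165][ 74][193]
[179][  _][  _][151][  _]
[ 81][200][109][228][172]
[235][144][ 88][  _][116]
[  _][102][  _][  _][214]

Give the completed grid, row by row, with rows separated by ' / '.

137 221 165 74 193 / 179 123 242 151 95 / 81 200 109 228 172 / 235 144 88 207 116 / 158 102 186 130 214

Row 3 is already complete: 81 + 200 + 109 + 228 + 172 = 790, so that is the magic constant.
Row 1: 221 + 165 + 74 + 193 + ? = 790, so (1,1) = 137.
Row 4 needs 790; the known cells sum to 583, so (4,4) = 207.
Column 1 must total 790; the given cells sum to 632, so (5,1) = 158.
Column 2: 221 + 200 + 144 + 102 + ? = 790, so (2,2) = 123.
Column 4: 74 + 151 + 228 + 207 + ? = 790, so (5,4) = 130.
The remaining cell in column 5 is (2,5) = 790 − 695 = 95.
Row 2: 179 + 123 + 151 + 95 + ? = 790, so (2,3) = 242.
Row 5 must total 790; the given cells sum to 604, so (5,3) = 186.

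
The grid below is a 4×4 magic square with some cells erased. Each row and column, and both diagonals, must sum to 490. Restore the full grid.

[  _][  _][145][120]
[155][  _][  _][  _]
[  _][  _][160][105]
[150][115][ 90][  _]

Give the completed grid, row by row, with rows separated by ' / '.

85 140 145 120 / 155 110 95 130 / 100 125 160 105 / 150 115 90 135

Using row 4: 150 + 115 + 90 + ? → (4,4) = 490 − 355 = 135.
The remaining cell in column 3 is (2,3) = 490 − 395 = 95.
Column 4 must total 490; the given cells sum to 360, so (2,4) = 130.
Anti-diagonal: 120 + 95 + 150 + ? = 490, so (3,2) = 125.
Using row 2: 155 + 95 + 130 + ? → (2,2) = 490 − 380 = 110.
The remaining cell in row 3 is (3,1) = 490 − 390 = 100.
The remaining cell in column 1 is (1,1) = 490 − 405 = 85.
From column 2, 490 − (110 + 125 + 115) gives (1,2) = 140.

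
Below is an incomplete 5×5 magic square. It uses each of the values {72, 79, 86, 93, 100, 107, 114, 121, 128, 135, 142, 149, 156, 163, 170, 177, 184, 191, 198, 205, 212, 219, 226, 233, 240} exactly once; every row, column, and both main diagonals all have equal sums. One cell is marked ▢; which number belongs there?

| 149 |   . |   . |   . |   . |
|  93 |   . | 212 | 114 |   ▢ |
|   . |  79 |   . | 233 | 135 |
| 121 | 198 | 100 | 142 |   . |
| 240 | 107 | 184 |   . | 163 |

191

The 25 entries sum to 3900, so each line sums to 3900/5 = 780.
From row 4, 780 − (121 + 198 + 100 + 142) gives (4,5) = 219.
From row 5, 780 − (240 + 107 + 184 + 163) gives (5,4) = 86.
Column 1 needs 780; the known cells sum to 603, so (3,1) = 177.
Column 4 must total 780; the given cells sum to 575, so (1,4) = 205.
Row 3 needs 780; the known cells sum to 624, so (3,3) = 156.
From column 3, 780 − (212 + 156 + 100 + 184) gives (1,3) = 128.
Using main diagonal: 149 + 156 + 142 + 163 + ? → (2,2) = 780 − 610 = 170.
Using anti-diagonal: 114 + 156 + 198 + 240 + ? → (1,5) = 780 − 708 = 72.
The remaining cell in row 1 is (1,2) = 780 − 554 = 226.
Row 2 needs 780; the known cells sum to 589, so (2,5) = 191.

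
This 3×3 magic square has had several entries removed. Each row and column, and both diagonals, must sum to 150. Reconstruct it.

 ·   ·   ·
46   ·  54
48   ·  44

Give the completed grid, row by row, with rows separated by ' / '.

Row 2: 46 + 54 + ? = 150, so (2,2) = 50.
Row 3: 48 + 44 + ? = 150, so (3,2) = 58.
From column 1, 150 − (46 + 48) gives (1,1) = 56.
From column 2, 150 − (50 + 58) gives (1,2) = 42.
Column 3 needs 150; the known cells sum to 98, so (1,3) = 52.

56 42 52 / 46 50 54 / 48 58 44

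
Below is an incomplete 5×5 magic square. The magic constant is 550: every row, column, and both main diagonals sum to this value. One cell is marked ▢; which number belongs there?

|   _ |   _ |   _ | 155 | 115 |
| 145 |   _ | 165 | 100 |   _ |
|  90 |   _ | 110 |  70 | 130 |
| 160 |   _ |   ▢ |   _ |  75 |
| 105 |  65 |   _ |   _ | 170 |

The remaining cell in row 3 is (3,2) = 550 − 400 = 150.
Column 1 needs 550; the known cells sum to 500, so (1,1) = 50.
The remaining cell in column 5 is (2,5) = 550 − 490 = 60.
The remaining cell in anti-diagonal is (4,2) = 550 − 430 = 120.
Row 2 needs 550; the known cells sum to 470, so (2,2) = 80.
Using column 2: 80 + 150 + 120 + 65 + ? → (1,2) = 550 − 415 = 135.
Main diagonal must total 550; the given cells sum to 410, so (4,4) = 140.
Using row 1: 50 + 135 + 155 + 115 + ? → (1,3) = 550 − 455 = 95.
Using row 4: 160 + 120 + 140 + 75 + ? → (4,3) = 550 − 495 = 55.

55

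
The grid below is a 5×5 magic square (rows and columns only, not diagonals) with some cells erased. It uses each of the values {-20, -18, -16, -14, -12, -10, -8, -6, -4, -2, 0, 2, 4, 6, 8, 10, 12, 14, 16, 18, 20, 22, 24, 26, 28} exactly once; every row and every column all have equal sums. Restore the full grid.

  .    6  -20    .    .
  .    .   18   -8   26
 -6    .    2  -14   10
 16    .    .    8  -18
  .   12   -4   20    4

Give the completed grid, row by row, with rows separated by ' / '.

The 25 entries sum to 100, so each line sums to 100/5 = 20.
The remaining cell in row 3 is (3,2) = 20 − (-8) = 28.
The remaining cell in row 5 is (5,1) = 20 − 32 = -12.
Column 3 needs 20; the known cells sum to -4, so (4,3) = 24.
Column 4 needs 20; the known cells sum to 6, so (1,4) = 14.
Column 5 needs 20; the known cells sum to 22, so (1,5) = -2.
Row 1: 6 + (-20) + 14 + (-2) + ? = 20, so (1,1) = 22.
Row 4 must total 20; the given cells sum to 30, so (4,2) = -10.
Column 1 needs 20; the known cells sum to 20, so (2,1) = 0.
Using column 2: 6 + 28 + (-10) + 12 + ? → (2,2) = 20 − 36 = -16.

22 6 -20 14 -2 / 0 -16 18 -8 26 / -6 28 2 -14 10 / 16 -10 24 8 -18 / -12 12 -4 20 4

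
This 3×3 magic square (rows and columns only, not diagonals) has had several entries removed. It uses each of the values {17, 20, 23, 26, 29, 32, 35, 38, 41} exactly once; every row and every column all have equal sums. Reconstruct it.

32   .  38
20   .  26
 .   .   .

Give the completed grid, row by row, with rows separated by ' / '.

The 9 entries sum to 261, so each line sums to 261/3 = 87.
Row 1 needs 87; the known cells sum to 70, so (1,2) = 17.
Row 2 must total 87; the given cells sum to 46, so (2,2) = 41.
The remaining cell in column 1 is (3,1) = 87 − 52 = 35.
Column 2: 17 + 41 + ? = 87, so (3,2) = 29.
Column 3: 38 + 26 + ? = 87, so (3,3) = 23.

32 17 38 / 20 41 26 / 35 29 23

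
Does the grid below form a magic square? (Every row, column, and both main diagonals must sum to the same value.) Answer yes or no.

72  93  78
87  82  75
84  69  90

No — row 2 sums to 244 but row 1 sums to 243.

Row 1: 72 + 93 + 78 = 243.
Row 2: 87 + 82 + 75 = 244.
Row 3: 84 + 69 + 90 = 243.
Column 1: 72 + 87 + 84 = 243.
Column 2: 93 + 82 + 69 = 244.
Column 3: 78 + 75 + 90 = 243.
Main diagonal: 72 + 82 + 90 = 244.
Anti-diagonal: 78 + 82 + 84 = 244.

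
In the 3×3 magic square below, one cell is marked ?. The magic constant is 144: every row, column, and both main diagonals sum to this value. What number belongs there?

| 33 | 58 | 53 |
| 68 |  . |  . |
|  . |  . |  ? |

63

Column 1: 33 + 68 + ? = 144, so (3,1) = 43.
The remaining cell in anti-diagonal is (2,2) = 144 − 96 = 48.
Row 2: 68 + 48 + ? = 144, so (2,3) = 28.
Column 2 needs 144; the known cells sum to 106, so (3,2) = 38.
The remaining cell in column 3 is (3,3) = 144 − 81 = 63.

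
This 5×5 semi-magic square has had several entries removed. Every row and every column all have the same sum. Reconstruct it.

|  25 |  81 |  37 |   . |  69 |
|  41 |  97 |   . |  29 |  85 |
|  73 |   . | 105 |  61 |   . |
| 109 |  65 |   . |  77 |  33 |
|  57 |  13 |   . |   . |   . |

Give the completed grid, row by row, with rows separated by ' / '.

Column 1 is already complete: 25 + 41 + 73 + 109 + 57 = 305, so that is the magic constant.
From row 1, 305 − (25 + 81 + 37 + 69) gives (1,4) = 93.
The remaining cell in row 2 is (2,3) = 305 − 252 = 53.
Using row 4: 109 + 65 + 77 + 33 + ? → (4,3) = 305 − 284 = 21.
The remaining cell in column 2 is (3,2) = 305 − 256 = 49.
Column 3 must total 305; the given cells sum to 216, so (5,3) = 89.
From column 4, 305 − (93 + 29 + 61 + 77) gives (5,4) = 45.
Using row 3: 73 + 49 + 105 + 61 + ? → (3,5) = 305 − 288 = 17.
The remaining cell in row 5 is (5,5) = 305 − 204 = 101.

25 81 37 93 69 / 41 97 53 29 85 / 73 49 105 61 17 / 109 65 21 77 33 / 57 13 89 45 101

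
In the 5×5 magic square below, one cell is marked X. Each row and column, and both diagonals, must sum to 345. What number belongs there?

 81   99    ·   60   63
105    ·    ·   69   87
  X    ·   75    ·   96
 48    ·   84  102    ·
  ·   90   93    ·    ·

39

Using row 1: 81 + 99 + 60 + 63 + ? → (1,3) = 345 − 303 = 42.
Column 3 must total 345; the given cells sum to 294, so (2,3) = 51.
From row 2, 345 − (105 + 51 + 69 + 87) gives (2,2) = 33.
Using main diagonal: 81 + 33 + 75 + 102 + ? → (5,5) = 345 − 291 = 54.
From column 5, 345 − (63 + 87 + 96 + 54) gives (4,5) = 45.
The remaining cell in row 4 is (4,2) = 345 − 279 = 66.
The remaining cell in column 2 is (3,2) = 345 − 288 = 57.
Anti-diagonal needs 345; the known cells sum to 273, so (5,1) = 72.
From row 5, 345 − (72 + 90 + 93 + 54) gives (5,4) = 36.
Using column 1: 81 + 105 + 48 + 72 + ? → (3,1) = 345 − 306 = 39.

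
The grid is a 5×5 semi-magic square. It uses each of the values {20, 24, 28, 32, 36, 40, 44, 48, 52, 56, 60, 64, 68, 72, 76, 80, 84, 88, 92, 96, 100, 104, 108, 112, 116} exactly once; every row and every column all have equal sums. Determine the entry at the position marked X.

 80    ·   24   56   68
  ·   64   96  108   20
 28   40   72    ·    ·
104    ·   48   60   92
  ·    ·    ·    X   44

The 25 entries sum to 1700, so each line sums to 1700/5 = 340.
Row 1 needs 340; the known cells sum to 228, so (1,2) = 112.
Using row 2: 64 + 96 + 108 + 20 + ? → (2,1) = 340 − 288 = 52.
From row 4, 340 − (104 + 48 + 60 + 92) gives (4,2) = 36.
The remaining cell in column 1 is (5,1) = 340 − 264 = 76.
Column 2 must total 340; the given cells sum to 252, so (5,2) = 88.
Column 3 must total 340; the given cells sum to 240, so (5,3) = 100.
Column 5: 68 + 20 + 92 + 44 + ? = 340, so (3,5) = 116.
Using row 3: 28 + 40 + 72 + 116 + ? → (3,4) = 340 − 256 = 84.
Row 5 must total 340; the given cells sum to 308, so (5,4) = 32.

32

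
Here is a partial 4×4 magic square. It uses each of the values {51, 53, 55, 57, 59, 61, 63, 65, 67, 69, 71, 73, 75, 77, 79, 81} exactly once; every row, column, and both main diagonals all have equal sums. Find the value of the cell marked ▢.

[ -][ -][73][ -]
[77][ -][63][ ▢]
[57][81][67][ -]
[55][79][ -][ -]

The 16 entries sum to 1056, so each line sums to 1056/4 = 264.
Using row 3: 57 + 81 + 67 + ? → (3,4) = 264 − 205 = 59.
Column 1 must total 264; the given cells sum to 189, so (1,1) = 75.
From column 3, 264 − (73 + 63 + 67) gives (4,3) = 61.
The remaining cell in anti-diagonal is (1,4) = 264 − 199 = 65.
The remaining cell in row 1 is (1,2) = 264 − 213 = 51.
The remaining cell in row 4 is (4,4) = 264 − 195 = 69.
Column 2: 51 + 81 + 79 + ? = 264, so (2,2) = 53.
Column 4: 65 + 59 + 69 + ? = 264, so (2,4) = 71.

71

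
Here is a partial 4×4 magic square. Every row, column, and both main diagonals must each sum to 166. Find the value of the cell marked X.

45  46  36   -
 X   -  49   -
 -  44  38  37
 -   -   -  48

40

The remaining cell in row 1 is (1,4) = 166 − 127 = 39.
From row 3, 166 − (44 + 38 + 37) gives (3,1) = 47.
Column 3: 36 + 49 + 38 + ? = 166, so (4,3) = 43.
From column 4, 166 − (39 + 37 + 48) gives (2,4) = 42.
Main diagonal needs 166; the known cells sum to 131, so (2,2) = 35.
Using anti-diagonal: 39 + 49 + 44 + ? → (4,1) = 166 − 132 = 34.
Row 2 needs 166; the known cells sum to 126, so (2,1) = 40.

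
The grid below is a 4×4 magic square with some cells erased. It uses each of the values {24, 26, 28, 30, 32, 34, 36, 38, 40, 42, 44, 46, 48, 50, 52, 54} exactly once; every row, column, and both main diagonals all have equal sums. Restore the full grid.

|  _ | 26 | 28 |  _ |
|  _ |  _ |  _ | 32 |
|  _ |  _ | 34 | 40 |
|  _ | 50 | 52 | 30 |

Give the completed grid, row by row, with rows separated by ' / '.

48 26 28 54 / 38 44 42 32 / 46 36 34 40 / 24 50 52 30

The 16 entries sum to 624, so each line sums to 624/4 = 156.
Row 4: 50 + 52 + 30 + ? = 156, so (4,1) = 24.
Using column 3: 28 + 34 + 52 + ? → (2,3) = 156 − 114 = 42.
From column 4, 156 − (32 + 40 + 30) gives (1,4) = 54.
Anti-diagonal needs 156; the known cells sum to 120, so (3,2) = 36.
Using row 1: 26 + 28 + 54 + ? → (1,1) = 156 − 108 = 48.
Row 3: 36 + 34 + 40 + ? = 156, so (3,1) = 46.
The remaining cell in column 1 is (2,1) = 156 − 118 = 38.
From column 2, 156 − (26 + 36 + 50) gives (2,2) = 44.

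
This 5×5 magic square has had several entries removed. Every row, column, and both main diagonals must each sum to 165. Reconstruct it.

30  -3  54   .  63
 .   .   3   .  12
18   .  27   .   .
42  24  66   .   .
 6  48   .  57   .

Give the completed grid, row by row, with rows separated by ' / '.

30 -3 54 21 63 / 69 36 3 45 12 / 18 60 27 9 51 / 42 24 66 33 0 / 6 48 15 57 39

Using row 1: 30 + (-3) + 54 + 63 + ? → (1,4) = 165 − 144 = 21.
Column 1: 30 + 18 + 42 + 6 + ? = 165, so (2,1) = 69.
Column 3: 54 + 3 + 27 + 66 + ? = 165, so (5,3) = 15.
Anti-diagonal must total 165; the given cells sum to 120, so (2,4) = 45.
The remaining cell in row 2 is (2,2) = 165 − 129 = 36.
Using row 5: 6 + 48 + 15 + 57 + ? → (5,5) = 165 − 126 = 39.
Column 2 must total 165; the given cells sum to 105, so (3,2) = 60.
Main diagonal must total 165; the given cells sum to 132, so (4,4) = 33.
The remaining cell in row 4 is (4,5) = 165 − 165 = 0.
From column 4, 165 − (21 + 45 + 33 + 57) gives (3,4) = 9.
Column 5 must total 165; the given cells sum to 114, so (3,5) = 51.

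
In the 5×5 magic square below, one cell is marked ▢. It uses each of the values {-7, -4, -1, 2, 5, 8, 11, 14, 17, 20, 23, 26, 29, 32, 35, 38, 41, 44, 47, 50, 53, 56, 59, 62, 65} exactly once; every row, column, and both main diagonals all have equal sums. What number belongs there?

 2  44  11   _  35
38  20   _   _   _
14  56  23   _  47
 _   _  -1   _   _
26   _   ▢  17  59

50

The 25 entries sum to 725, so each line sums to 725/5 = 145.
From row 1, 145 − (2 + 44 + 11 + 35) gives (1,4) = 53.
Row 3 needs 145; the known cells sum to 140, so (3,4) = 5.
From column 1, 145 − (2 + 38 + 14 + 26) gives (4,1) = 65.
Using main diagonal: 2 + 20 + 23 + 59 + ? → (4,4) = 145 − 104 = 41.
From column 4, 145 − (53 + 5 + 41 + 17) gives (2,4) = 29.
Anti-diagonal: 35 + 29 + 23 + 26 + ? = 145, so (4,2) = 32.
Row 4 must total 145; the given cells sum to 137, so (4,5) = 8.
The remaining cell in column 2 is (5,2) = 145 − 152 = -7.
Column 5 must total 145; the given cells sum to 149, so (2,5) = -4.
Using row 2: 38 + 20 + 29 + (-4) + ? → (2,3) = 145 − 83 = 62.
Row 5: 26 + (-7) + 17 + 59 + ? = 145, so (5,3) = 50.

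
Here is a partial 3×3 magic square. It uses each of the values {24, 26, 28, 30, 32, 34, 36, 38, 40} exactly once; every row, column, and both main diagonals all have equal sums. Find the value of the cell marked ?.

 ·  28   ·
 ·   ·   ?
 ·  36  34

The 9 entries sum to 288, so each line sums to 288/3 = 96.
Row 3 must total 96; the given cells sum to 70, so (3,1) = 26.
Column 2: 28 + 36 + ? = 96, so (2,2) = 32.
Main diagonal needs 96; the known cells sum to 66, so (1,1) = 30.
Anti-diagonal needs 96; the known cells sum to 58, so (1,3) = 38.
Using column 1: 30 + 26 + ? → (2,1) = 96 − 56 = 40.
From column 3, 96 − (38 + 34) gives (2,3) = 24.

24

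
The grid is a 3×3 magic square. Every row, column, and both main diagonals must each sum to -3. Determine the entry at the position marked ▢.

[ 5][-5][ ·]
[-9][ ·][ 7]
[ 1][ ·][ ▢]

Using row 1: 5 + (-5) + ? → (1,3) = -3 − 0 = -3.
From row 2, -3 − (-9 + 7) gives (2,2) = -1.
Using column 2: -5 + (-1) + ? → (3,2) = -3 − (-6) = 3.
Column 3 needs -3; the known cells sum to 4, so (3,3) = -7.

-7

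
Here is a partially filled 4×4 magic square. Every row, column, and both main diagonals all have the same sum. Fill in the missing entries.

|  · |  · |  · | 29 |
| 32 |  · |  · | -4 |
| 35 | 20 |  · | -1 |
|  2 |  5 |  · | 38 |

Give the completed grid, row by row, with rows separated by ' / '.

Column 4 is already complete: 29 + -4 + -1 + 38 = 62, so that is the magic constant.
Row 3: 35 + 20 + (-1) + ? = 62, so (3,3) = 8.
Row 4 must total 62; the given cells sum to 45, so (4,3) = 17.
From column 1, 62 − (32 + 35 + 2) gives (1,1) = -7.
Main diagonal must total 62; the given cells sum to 39, so (2,2) = 23.
Using anti-diagonal: 29 + 20 + 2 + ? → (2,3) = 62 − 51 = 11.
Using column 2: 23 + 20 + 5 + ? → (1,2) = 62 − 48 = 14.
From column 3, 62 − (11 + 8 + 17) gives (1,3) = 26.

-7 14 26 29 / 32 23 11 -4 / 35 20 8 -1 / 2 5 17 38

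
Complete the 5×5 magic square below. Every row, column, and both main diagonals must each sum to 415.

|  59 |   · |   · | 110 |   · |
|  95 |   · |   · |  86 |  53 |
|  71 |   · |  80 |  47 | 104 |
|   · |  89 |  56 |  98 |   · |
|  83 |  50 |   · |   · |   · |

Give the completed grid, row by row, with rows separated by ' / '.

59 101 68 110 77 / 95 62 119 86 53 / 71 113 80 47 104 / 107 89 56 98 65 / 83 50 92 74 116

Row 3 must total 415; the given cells sum to 302, so (3,2) = 113.
From column 1, 415 − (59 + 95 + 71 + 83) gives (4,1) = 107.
Using column 4: 110 + 86 + 47 + 98 + ? → (5,4) = 415 − 341 = 74.
Using anti-diagonal: 86 + 80 + 89 + 83 + ? → (1,5) = 415 − 338 = 77.
Row 4 must total 415; the given cells sum to 350, so (4,5) = 65.
Using column 5: 77 + 53 + 104 + 65 + ? → (5,5) = 415 − 299 = 116.
The remaining cell in main diagonal is (2,2) = 415 − 353 = 62.
Row 2 must total 415; the given cells sum to 296, so (2,3) = 119.
Row 5 must total 415; the given cells sum to 323, so (5,3) = 92.
The remaining cell in column 2 is (1,2) = 415 − 314 = 101.
From column 3, 415 − (119 + 80 + 56 + 92) gives (1,3) = 68.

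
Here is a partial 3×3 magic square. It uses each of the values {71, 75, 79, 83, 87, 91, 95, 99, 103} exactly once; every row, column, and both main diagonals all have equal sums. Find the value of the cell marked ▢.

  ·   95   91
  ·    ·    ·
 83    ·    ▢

The 9 entries sum to 783, so each line sums to 783/3 = 261.
Using row 1: 95 + 91 + ? → (1,1) = 261 − 186 = 75.
Column 1 must total 261; the given cells sum to 158, so (2,1) = 103.
The remaining cell in anti-diagonal is (2,2) = 261 − 174 = 87.
From row 2, 261 − (103 + 87) gives (2,3) = 71.
Using column 2: 95 + 87 + ? → (3,2) = 261 − 182 = 79.
Column 3 needs 261; the known cells sum to 162, so (3,3) = 99.

99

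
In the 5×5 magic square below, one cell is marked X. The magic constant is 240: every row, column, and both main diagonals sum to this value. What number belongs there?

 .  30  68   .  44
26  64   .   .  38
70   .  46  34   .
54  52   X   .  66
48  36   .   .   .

Column 1 must total 240; the given cells sum to 198, so (1,1) = 42.
Column 2 must total 240; the given cells sum to 182, so (3,2) = 58.
From anti-diagonal, 240 − (44 + 46 + 52 + 48) gives (2,4) = 50.
Using row 1: 42 + 30 + 68 + 44 + ? → (1,4) = 240 − 184 = 56.
Using row 2: 26 + 64 + 50 + 38 + ? → (2,3) = 240 − 178 = 62.
The remaining cell in row 3 is (3,5) = 240 − 208 = 32.
Column 5: 44 + 38 + 32 + 66 + ? = 240, so (5,5) = 60.
Main diagonal needs 240; the known cells sum to 212, so (4,4) = 28.
Row 4: 54 + 52 + 28 + 66 + ? = 240, so (4,3) = 40.

40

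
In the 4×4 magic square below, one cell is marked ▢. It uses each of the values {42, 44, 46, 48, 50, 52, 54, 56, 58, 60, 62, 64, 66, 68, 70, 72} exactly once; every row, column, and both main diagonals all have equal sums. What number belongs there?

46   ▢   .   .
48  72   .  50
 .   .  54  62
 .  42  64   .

70

The 16 entries sum to 912, so each line sums to 912/4 = 228.
The remaining cell in row 2 is (2,3) = 228 − 170 = 58.
The remaining cell in column 3 is (1,3) = 228 − 176 = 52.
Main diagonal needs 228; the known cells sum to 172, so (4,4) = 56.
From row 4, 228 − (42 + 64 + 56) gives (4,1) = 66.
From column 1, 228 − (46 + 48 + 66) gives (3,1) = 68.
Column 4 must total 228; the given cells sum to 168, so (1,4) = 60.
Anti-diagonal must total 228; the given cells sum to 184, so (3,2) = 44.
Row 1 needs 228; the known cells sum to 158, so (1,2) = 70.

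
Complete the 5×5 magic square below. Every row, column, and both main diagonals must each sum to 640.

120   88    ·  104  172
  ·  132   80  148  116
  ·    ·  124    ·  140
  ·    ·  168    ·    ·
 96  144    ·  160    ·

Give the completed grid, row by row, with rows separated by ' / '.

Row 1: 120 + 88 + 104 + 172 + ? = 640, so (1,3) = 156.
Row 2: 132 + 80 + 148 + 116 + ? = 640, so (2,1) = 164.
Column 3: 156 + 80 + 124 + 168 + ? = 640, so (5,3) = 112.
Anti-diagonal: 172 + 148 + 124 + 96 + ? = 640, so (4,2) = 100.
Row 5: 96 + 144 + 112 + 160 + ? = 640, so (5,5) = 128.
Column 2: 88 + 132 + 100 + 144 + ? = 640, so (3,2) = 176.
Using column 5: 172 + 116 + 140 + 128 + ? → (4,5) = 640 − 556 = 84.
Main diagonal must total 640; the given cells sum to 504, so (4,4) = 136.
Row 4: 100 + 168 + 136 + 84 + ? = 640, so (4,1) = 152.
Column 1: 120 + 164 + 152 + 96 + ? = 640, so (3,1) = 108.
Column 4 must total 640; the given cells sum to 548, so (3,4) = 92.

120 88 156 104 172 / 164 132 80 148 116 / 108 176 124 92 140 / 152 100 168 136 84 / 96 144 112 160 128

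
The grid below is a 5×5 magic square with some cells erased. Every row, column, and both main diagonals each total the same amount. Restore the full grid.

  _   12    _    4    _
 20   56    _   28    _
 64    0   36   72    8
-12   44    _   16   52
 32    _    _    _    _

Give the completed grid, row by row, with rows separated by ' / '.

76 12 48 4 40 / 20 56 -8 28 84 / 64 0 36 72 8 / -12 44 80 16 52 / 32 68 24 60 -4

Row 3 is already complete: 64 + 0 + 36 + 72 + 8 = 180, so that is the magic constant.
From row 4, 180 − (-12 + 44 + 16 + 52) gives (4,3) = 80.
Column 1: 20 + 64 + (-12) + 32 + ? = 180, so (1,1) = 76.
The remaining cell in column 2 is (5,2) = 180 − 112 = 68.
Column 4 needs 180; the known cells sum to 120, so (5,4) = 60.
From main diagonal, 180 − (76 + 56 + 36 + 16) gives (5,5) = -4.
Anti-diagonal: 28 + 36 + 44 + 32 + ? = 180, so (1,5) = 40.
The remaining cell in row 1 is (1,3) = 180 − 132 = 48.
Row 5: 32 + 68 + 60 + (-4) + ? = 180, so (5,3) = 24.
The remaining cell in column 3 is (2,3) = 180 − 188 = -8.
Using column 5: 40 + 8 + 52 + (-4) + ? → (2,5) = 180 − 96 = 84.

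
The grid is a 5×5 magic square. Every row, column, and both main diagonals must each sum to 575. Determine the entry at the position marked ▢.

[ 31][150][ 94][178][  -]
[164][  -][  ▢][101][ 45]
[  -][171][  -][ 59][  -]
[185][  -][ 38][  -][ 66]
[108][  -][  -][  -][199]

192

The remaining cell in row 1 is (1,5) = 575 − 453 = 122.
The remaining cell in column 1 is (3,1) = 575 − 488 = 87.
The remaining cell in column 5 is (3,5) = 575 − 432 = 143.
Row 3: 87 + 171 + 59 + 143 + ? = 575, so (3,3) = 115.
Using anti-diagonal: 122 + 101 + 115 + 108 + ? → (4,2) = 575 − 446 = 129.
Row 4 must total 575; the given cells sum to 418, so (4,4) = 157.
Column 4: 178 + 101 + 59 + 157 + ? = 575, so (5,4) = 80.
Main diagonal needs 575; the known cells sum to 502, so (2,2) = 73.
From row 2, 575 − (164 + 73 + 101 + 45) gives (2,3) = 192.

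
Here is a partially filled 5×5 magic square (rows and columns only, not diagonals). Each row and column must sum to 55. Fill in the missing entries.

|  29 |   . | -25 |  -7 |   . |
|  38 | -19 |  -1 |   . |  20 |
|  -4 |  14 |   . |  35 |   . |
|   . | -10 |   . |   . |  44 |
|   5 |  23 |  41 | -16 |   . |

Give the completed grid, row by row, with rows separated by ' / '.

Row 2 needs 55; the known cells sum to 38, so (2,4) = 17.
Row 5 needs 55; the known cells sum to 53, so (5,5) = 2.
Using column 1: 29 + 38 + (-4) + 5 + ? → (4,1) = 55 − 68 = -13.
Column 2: -19 + 14 + (-10) + 23 + ? = 55, so (1,2) = 47.
Column 4 needs 55; the known cells sum to 29, so (4,4) = 26.
From row 1, 55 − (29 + 47 + (-25) + (-7)) gives (1,5) = 11.
Using row 4: -13 + (-10) + 26 + 44 + ? → (4,3) = 55 − 47 = 8.
Column 3 must total 55; the given cells sum to 23, so (3,3) = 32.
Column 5 needs 55; the known cells sum to 77, so (3,5) = -22.

29 47 -25 -7 11 / 38 -19 -1 17 20 / -4 14 32 35 -22 / -13 -10 8 26 44 / 5 23 41 -16 2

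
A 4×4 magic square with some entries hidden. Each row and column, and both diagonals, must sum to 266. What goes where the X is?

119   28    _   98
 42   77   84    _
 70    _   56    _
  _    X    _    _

Row 1: 119 + 28 + 98 + ? = 266, so (1,3) = 21.
Using row 2: 42 + 77 + 84 + ? → (2,4) = 266 − 203 = 63.
Column 1 must total 266; the given cells sum to 231, so (4,1) = 35.
Using column 3: 21 + 84 + 56 + ? → (4,3) = 266 − 161 = 105.
Main diagonal: 119 + 77 + 56 + ? = 266, so (4,4) = 14.
Using anti-diagonal: 98 + 84 + 35 + ? → (3,2) = 266 − 217 = 49.
Using row 3: 70 + 49 + 56 + ? → (3,4) = 266 − 175 = 91.
Row 4: 35 + 105 + 14 + ? = 266, so (4,2) = 112.

112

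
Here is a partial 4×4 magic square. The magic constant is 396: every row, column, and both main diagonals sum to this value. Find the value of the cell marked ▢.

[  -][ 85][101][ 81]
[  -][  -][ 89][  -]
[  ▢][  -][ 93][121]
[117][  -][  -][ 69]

Row 1: 85 + 101 + 81 + ? = 396, so (1,1) = 129.
The remaining cell in column 3 is (4,3) = 396 − 283 = 113.
Column 4 must total 396; the given cells sum to 271, so (2,4) = 125.
From main diagonal, 396 − (129 + 93 + 69) gives (2,2) = 105.
Anti-diagonal needs 396; the known cells sum to 287, so (3,2) = 109.
The remaining cell in row 2 is (2,1) = 396 − 319 = 77.
Using row 3: 109 + 93 + 121 + ? → (3,1) = 396 − 323 = 73.

73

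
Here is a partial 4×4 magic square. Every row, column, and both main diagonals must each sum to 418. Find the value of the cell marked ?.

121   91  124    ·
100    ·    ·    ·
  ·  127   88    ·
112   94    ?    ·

Row 1: 121 + 91 + 124 + ? = 418, so (1,4) = 82.
Using column 1: 121 + 100 + 112 + ? → (3,1) = 418 − 333 = 85.
Column 2 needs 418; the known cells sum to 312, so (2,2) = 106.
From main diagonal, 418 − (121 + 106 + 88) gives (4,4) = 103.
Anti-diagonal must total 418; the given cells sum to 321, so (2,3) = 97.
Row 2: 100 + 106 + 97 + ? = 418, so (2,4) = 115.
Row 3: 85 + 127 + 88 + ? = 418, so (3,4) = 118.
Row 4 needs 418; the known cells sum to 309, so (4,3) = 109.

109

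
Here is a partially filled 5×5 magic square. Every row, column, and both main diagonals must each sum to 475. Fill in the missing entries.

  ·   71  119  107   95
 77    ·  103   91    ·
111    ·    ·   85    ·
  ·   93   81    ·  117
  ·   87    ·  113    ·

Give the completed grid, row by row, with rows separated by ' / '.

83 71 119 107 95 / 77 115 103 91 89 / 111 109 97 85 73 / 105 93 81 79 117 / 99 87 75 113 101

Row 1 needs 475; the known cells sum to 392, so (1,1) = 83.
Column 4 needs 475; the known cells sum to 396, so (4,4) = 79.
From row 4, 475 − (93 + 81 + 79 + 117) gives (4,1) = 105.
From column 1, 475 − (83 + 77 + 111 + 105) gives (5,1) = 99.
Anti-diagonal must total 475; the given cells sum to 378, so (3,3) = 97.
Column 3: 119 + 103 + 97 + 81 + ? = 475, so (5,3) = 75.
Using row 5: 99 + 87 + 75 + 113 + ? → (5,5) = 475 − 374 = 101.
The remaining cell in main diagonal is (2,2) = 475 − 360 = 115.
Using row 2: 77 + 115 + 103 + 91 + ? → (2,5) = 475 − 386 = 89.
Column 2 must total 475; the given cells sum to 366, so (3,2) = 109.
Using column 5: 95 + 89 + 117 + 101 + ? → (3,5) = 475 − 402 = 73.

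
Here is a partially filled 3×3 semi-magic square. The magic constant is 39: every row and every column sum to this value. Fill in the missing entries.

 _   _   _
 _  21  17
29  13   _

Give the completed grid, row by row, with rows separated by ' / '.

Row 2 must total 39; the given cells sum to 38, so (2,1) = 1.
From row 3, 39 − (29 + 13) gives (3,3) = -3.
Column 1 needs 39; the known cells sum to 30, so (1,1) = 9.
Column 2 must total 39; the given cells sum to 34, so (1,2) = 5.
From column 3, 39 − (17 + (-3)) gives (1,3) = 25.

9 5 25 / 1 21 17 / 29 13 -3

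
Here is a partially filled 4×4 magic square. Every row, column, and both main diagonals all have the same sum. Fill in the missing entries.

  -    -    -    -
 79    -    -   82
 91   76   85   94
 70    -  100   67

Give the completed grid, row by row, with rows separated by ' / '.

Row 3 is already complete: 91 + 76 + 85 + 94 = 346, so that is the magic constant.
Row 4 needs 346; the known cells sum to 237, so (4,2) = 109.
The remaining cell in column 1 is (1,1) = 346 − 240 = 106.
Column 4 must total 346; the given cells sum to 243, so (1,4) = 103.
From main diagonal, 346 − (106 + 85 + 67) gives (2,2) = 88.
Anti-diagonal needs 346; the known cells sum to 249, so (2,3) = 97.
Using column 2: 88 + 76 + 109 + ? → (1,2) = 346 − 273 = 73.
Column 3: 97 + 85 + 100 + ? = 346, so (1,3) = 64.

106 73 64 103 / 79 88 97 82 / 91 76 85 94 / 70 109 100 67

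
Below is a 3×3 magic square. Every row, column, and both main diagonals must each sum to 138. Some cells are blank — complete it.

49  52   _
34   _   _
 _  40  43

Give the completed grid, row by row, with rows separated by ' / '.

The remaining cell in row 1 is (1,3) = 138 − 101 = 37.
From row 3, 138 − (40 + 43) gives (3,1) = 55.
Column 2 must total 138; the given cells sum to 92, so (2,2) = 46.
From column 3, 138 − (37 + 43) gives (2,3) = 58.

49 52 37 / 34 46 58 / 55 40 43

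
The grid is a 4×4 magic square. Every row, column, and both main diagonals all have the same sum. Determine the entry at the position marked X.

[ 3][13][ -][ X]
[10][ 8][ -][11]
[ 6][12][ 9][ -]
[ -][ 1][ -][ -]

Column 2 is complete and sums to 34; that is the magic constant.
The remaining cell in row 2 is (2,3) = 34 − 29 = 5.
Row 3 must total 34; the given cells sum to 27, so (3,4) = 7.
Column 1 needs 34; the known cells sum to 19, so (4,1) = 15.
From main diagonal, 34 − (3 + 8 + 9) gives (4,4) = 14.
The remaining cell in anti-diagonal is (1,4) = 34 − 32 = 2.

2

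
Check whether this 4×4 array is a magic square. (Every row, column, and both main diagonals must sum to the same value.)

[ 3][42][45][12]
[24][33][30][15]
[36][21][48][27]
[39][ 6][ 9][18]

Row 1: 3 + 42 + 45 + 12 = 102.
Row 2: 24 + 33 + 30 + 15 = 102.
Row 3: 36 + 21 + 48 + 27 = 132.
Row 4: 39 + 6 + 9 + 18 = 72.
Column 1: 3 + 24 + 36 + 39 = 102.
Column 2: 42 + 33 + 21 + 6 = 102.
Column 3: 45 + 30 + 48 + 9 = 132.
Column 4: 12 + 15 + 27 + 18 = 72.
Main diagonal: 3 + 33 + 48 + 18 = 102.
Anti-diagonal: 12 + 30 + 21 + 39 = 102.

No — row 3 sums to 132 but row 4 sums to 72.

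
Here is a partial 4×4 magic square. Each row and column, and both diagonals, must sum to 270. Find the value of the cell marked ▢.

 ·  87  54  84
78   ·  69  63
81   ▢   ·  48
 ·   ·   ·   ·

Row 1: 87 + 54 + 84 + ? = 270, so (1,1) = 45.
Row 2 must total 270; the given cells sum to 210, so (2,2) = 60.
Using column 1: 45 + 78 + 81 + ? → (4,1) = 270 − 204 = 66.
Using column 4: 84 + 63 + 48 + ? → (4,4) = 270 − 195 = 75.
Main diagonal must total 270; the given cells sum to 180, so (3,3) = 90.
The remaining cell in anti-diagonal is (3,2) = 270 − 219 = 51.

51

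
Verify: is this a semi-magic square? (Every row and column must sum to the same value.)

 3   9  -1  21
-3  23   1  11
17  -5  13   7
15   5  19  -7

Row 1: 3 + 9 + (-1) + 21 = 32.
Row 2: -3 + 23 + 1 + 11 = 32.
Row 3: 17 + (-5) + 13 + 7 = 32.
Row 4: 15 + 5 + 19 + (-7) = 32.
Column 1: 3 + (-3) + 17 + 15 = 32.
Column 2: 9 + 23 + (-5) + 5 = 32.
Column 3: -1 + 1 + 13 + 19 = 32.
Column 4: 21 + 11 + 7 + (-7) = 32.
All lines sum to 32.

Yes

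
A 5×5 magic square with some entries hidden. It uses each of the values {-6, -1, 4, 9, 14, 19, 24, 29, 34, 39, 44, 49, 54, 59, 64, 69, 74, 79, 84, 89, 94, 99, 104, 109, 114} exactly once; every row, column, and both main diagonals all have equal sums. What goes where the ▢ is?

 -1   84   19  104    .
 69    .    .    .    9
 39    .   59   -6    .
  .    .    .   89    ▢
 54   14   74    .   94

The 25 entries sum to 1350, so each line sums to 1350/5 = 270.
The remaining cell in row 1 is (1,5) = 270 − 206 = 64.
Row 5 must total 270; the given cells sum to 236, so (5,4) = 34.
From column 1, 270 − (-1 + 69 + 39 + 54) gives (4,1) = 109.
Column 4 needs 270; the known cells sum to 221, so (2,4) = 49.
Main diagonal needs 270; the known cells sum to 241, so (2,2) = 29.
The remaining cell in anti-diagonal is (4,2) = 270 − 226 = 44.
Row 2 must total 270; the given cells sum to 156, so (2,3) = 114.
Column 2: 84 + 29 + 44 + 14 + ? = 270, so (3,2) = 99.
From column 3, 270 − (19 + 114 + 59 + 74) gives (4,3) = 4.
Row 3 must total 270; the given cells sum to 191, so (3,5) = 79.
The remaining cell in row 4 is (4,5) = 270 − 246 = 24.

24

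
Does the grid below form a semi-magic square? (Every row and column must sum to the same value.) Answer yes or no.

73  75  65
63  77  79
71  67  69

Row 1: 73 + 75 + 65 = 213.
Row 2: 63 + 77 + 79 = 219.
Row 3: 71 + 67 + 69 = 207.
Column 1: 73 + 63 + 71 = 207.
Column 2: 75 + 77 + 67 = 219.
Column 3: 65 + 79 + 69 = 213.

No — row 1 sums to 213 but row 2 sums to 219.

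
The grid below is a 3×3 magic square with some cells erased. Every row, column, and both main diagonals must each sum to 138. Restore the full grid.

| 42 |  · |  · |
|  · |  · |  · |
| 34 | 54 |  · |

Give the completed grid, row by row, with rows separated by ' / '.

Using row 3: 34 + 54 + ? → (3,3) = 138 − 88 = 50.
Column 1: 42 + 34 + ? = 138, so (2,1) = 62.
Main diagonal: 42 + 50 + ? = 138, so (2,2) = 46.
Anti-diagonal: 46 + 34 + ? = 138, so (1,3) = 58.
The remaining cell in row 1 is (1,2) = 138 − 100 = 38.
Using row 2: 62 + 46 + ? → (2,3) = 138 − 108 = 30.

42 38 58 / 62 46 30 / 34 54 50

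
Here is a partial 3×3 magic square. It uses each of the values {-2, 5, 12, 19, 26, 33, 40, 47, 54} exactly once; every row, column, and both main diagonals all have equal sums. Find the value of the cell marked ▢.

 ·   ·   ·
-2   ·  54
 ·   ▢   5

The 9 entries sum to 234, so each line sums to 234/3 = 78.
Row 2 must total 78; the given cells sum to 52, so (2,2) = 26.
Column 3 needs 78; the known cells sum to 59, so (1,3) = 19.
Main diagonal must total 78; the given cells sum to 31, so (1,1) = 47.
Anti-diagonal needs 78; the known cells sum to 45, so (3,1) = 33.
Row 1 must total 78; the given cells sum to 66, so (1,2) = 12.
Row 3 must total 78; the given cells sum to 38, so (3,2) = 40.

40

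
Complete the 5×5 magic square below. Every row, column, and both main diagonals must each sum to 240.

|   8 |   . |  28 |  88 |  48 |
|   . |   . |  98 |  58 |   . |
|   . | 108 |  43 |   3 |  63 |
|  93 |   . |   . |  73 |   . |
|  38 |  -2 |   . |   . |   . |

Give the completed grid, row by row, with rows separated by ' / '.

Row 1: 8 + 28 + 88 + 48 + ? = 240, so (1,2) = 68.
Row 3: 108 + 43 + 3 + 63 + ? = 240, so (3,1) = 23.
Column 1 needs 240; the known cells sum to 162, so (2,1) = 78.
From column 4, 240 − (88 + 58 + 3 + 73) gives (5,4) = 18.
Using anti-diagonal: 48 + 58 + 43 + 38 + ? → (4,2) = 240 − 187 = 53.
Column 2 must total 240; the given cells sum to 227, so (2,2) = 13.
The remaining cell in main diagonal is (5,5) = 240 − 137 = 103.
Row 2 must total 240; the given cells sum to 247, so (2,5) = -7.
Row 5 needs 240; the known cells sum to 157, so (5,3) = 83.
From column 3, 240 − (28 + 98 + 43 + 83) gives (4,3) = -12.
Column 5 must total 240; the given cells sum to 207, so (4,5) = 33.

8 68 28 88 48 / 78 13 98 58 -7 / 23 108 43 3 63 / 93 53 -12 73 33 / 38 -2 83 18 103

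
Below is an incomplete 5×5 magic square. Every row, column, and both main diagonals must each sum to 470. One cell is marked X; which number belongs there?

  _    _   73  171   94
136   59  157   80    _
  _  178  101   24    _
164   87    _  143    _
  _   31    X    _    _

Row 2: 136 + 59 + 157 + 80 + ? = 470, so (2,5) = 38.
Column 2: 59 + 178 + 87 + 31 + ? = 470, so (1,2) = 115.
The remaining cell in column 4 is (5,4) = 470 − 418 = 52.
Anti-diagonal needs 470; the known cells sum to 362, so (5,1) = 108.
Row 1: 115 + 73 + 171 + 94 + ? = 470, so (1,1) = 17.
From column 1, 470 − (17 + 136 + 164 + 108) gives (3,1) = 45.
From main diagonal, 470 − (17 + 59 + 101 + 143) gives (5,5) = 150.
Using row 3: 45 + 178 + 101 + 24 + ? → (3,5) = 470 − 348 = 122.
Row 5 must total 470; the given cells sum to 341, so (5,3) = 129.

129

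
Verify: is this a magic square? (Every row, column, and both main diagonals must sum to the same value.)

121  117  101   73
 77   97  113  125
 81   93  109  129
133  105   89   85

Row 1: 121 + 117 + 101 + 73 = 412.
Row 2: 77 + 97 + 113 + 125 = 412.
Row 3: 81 + 93 + 109 + 129 = 412.
Row 4: 133 + 105 + 89 + 85 = 412.
Column 1: 121 + 77 + 81 + 133 = 412.
Column 2: 117 + 97 + 93 + 105 = 412.
Column 3: 101 + 113 + 109 + 89 = 412.
Column 4: 73 + 125 + 129 + 85 = 412.
Main diagonal: 121 + 97 + 109 + 85 = 412.
Anti-diagonal: 73 + 113 + 93 + 133 = 412.
All lines sum to 412.

Yes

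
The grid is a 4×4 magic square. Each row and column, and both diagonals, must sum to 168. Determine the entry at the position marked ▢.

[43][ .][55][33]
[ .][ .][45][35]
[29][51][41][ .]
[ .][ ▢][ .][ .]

49

The remaining cell in row 1 is (1,2) = 168 − 131 = 37.
From row 3, 168 − (29 + 51 + 41) gives (3,4) = 47.
Column 3: 55 + 45 + 41 + ? = 168, so (4,3) = 27.
From column 4, 168 − (33 + 35 + 47) gives (4,4) = 53.
From main diagonal, 168 − (43 + 41 + 53) gives (2,2) = 31.
Anti-diagonal must total 168; the given cells sum to 129, so (4,1) = 39.
The remaining cell in row 2 is (2,1) = 168 − 111 = 57.
Using row 4: 39 + 27 + 53 + ? → (4,2) = 168 − 119 = 49.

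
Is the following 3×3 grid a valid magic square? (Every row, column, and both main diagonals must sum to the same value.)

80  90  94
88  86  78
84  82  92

Row 1: 80 + 90 + 94 = 264.
Row 2: 88 + 86 + 78 = 252.
Row 3: 84 + 82 + 92 = 258.
Column 1: 80 + 88 + 84 = 252.
Column 2: 90 + 86 + 82 = 258.
Column 3: 94 + 78 + 92 = 264.
Main diagonal: 80 + 86 + 92 = 258.
Anti-diagonal: 94 + 86 + 84 = 264.

No — main diagonal sums to 258 but anti-diagonal sums to 264.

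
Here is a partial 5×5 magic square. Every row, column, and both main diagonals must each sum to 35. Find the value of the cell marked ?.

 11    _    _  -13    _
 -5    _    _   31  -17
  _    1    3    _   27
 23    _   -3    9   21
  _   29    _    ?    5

-7

Row 4: 23 + (-3) + 9 + 21 + ? = 35, so (4,2) = -15.
The remaining cell in column 5 is (1,5) = 35 − 36 = -1.
From main diagonal, 35 − (11 + 3 + 9 + 5) gives (2,2) = 7.
Using anti-diagonal: -1 + 31 + 3 + (-15) + ? → (5,1) = 35 − 18 = 17.
Using row 2: -5 + 7 + 31 + (-17) + ? → (2,3) = 35 − 16 = 19.
Column 1: 11 + (-5) + 23 + 17 + ? = 35, so (3,1) = -11.
Column 2 must total 35; the given cells sum to 22, so (1,2) = 13.
Row 1 must total 35; the given cells sum to 10, so (1,3) = 25.
Row 3: -11 + 1 + 3 + 27 + ? = 35, so (3,4) = 15.
The remaining cell in column 3 is (5,3) = 35 − 44 = -9.
Using column 4: -13 + 31 + 15 + 9 + ? → (5,4) = 35 − 42 = -7.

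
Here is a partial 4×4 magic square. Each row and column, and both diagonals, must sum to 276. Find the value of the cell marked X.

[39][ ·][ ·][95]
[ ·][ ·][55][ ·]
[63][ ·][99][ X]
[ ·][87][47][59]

71

Row 4 needs 276; the known cells sum to 193, so (4,1) = 83.
From column 1, 276 − (39 + 63 + 83) gives (2,1) = 91.
From column 3, 276 − (55 + 99 + 47) gives (1,3) = 75.
Main diagonal: 39 + 99 + 59 + ? = 276, so (2,2) = 79.
Anti-diagonal must total 276; the given cells sum to 233, so (3,2) = 43.
Row 1 must total 276; the given cells sum to 209, so (1,2) = 67.
Row 2 must total 276; the given cells sum to 225, so (2,4) = 51.
The remaining cell in row 3 is (3,4) = 276 − 205 = 71.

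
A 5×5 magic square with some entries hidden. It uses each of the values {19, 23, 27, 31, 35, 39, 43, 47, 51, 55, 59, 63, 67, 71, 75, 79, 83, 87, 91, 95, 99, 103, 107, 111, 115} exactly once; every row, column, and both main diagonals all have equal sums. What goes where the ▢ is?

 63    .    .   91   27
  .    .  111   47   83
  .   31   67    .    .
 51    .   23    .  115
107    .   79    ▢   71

35

The 25 entries sum to 1675, so each line sums to 1675/5 = 335.
Using column 3: 111 + 67 + 23 + 79 + ? → (1,3) = 335 − 280 = 55.
Column 5 needs 335; the known cells sum to 296, so (3,5) = 39.
From anti-diagonal, 335 − (27 + 47 + 67 + 107) gives (4,2) = 87.
Row 1 needs 335; the known cells sum to 236, so (1,2) = 99.
Row 4: 51 + 87 + 23 + 115 + ? = 335, so (4,4) = 59.
Main diagonal needs 335; the known cells sum to 260, so (2,2) = 75.
Row 2 needs 335; the known cells sum to 316, so (2,1) = 19.
Column 1: 63 + 19 + 51 + 107 + ? = 335, so (3,1) = 95.
Using column 2: 99 + 75 + 31 + 87 + ? → (5,2) = 335 − 292 = 43.
The remaining cell in row 3 is (3,4) = 335 − 232 = 103.
The remaining cell in row 5 is (5,4) = 335 − 300 = 35.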